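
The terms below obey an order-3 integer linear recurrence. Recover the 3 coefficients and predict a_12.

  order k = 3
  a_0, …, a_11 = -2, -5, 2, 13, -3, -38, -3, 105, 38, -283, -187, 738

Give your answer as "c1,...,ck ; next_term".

1,-3,2 ; 733

  a_3 = 1·2 + -3·-5 + 2·-2 = 13
  a_4 = 1·13 + -3·2 + 2·-5 = -3
  a_5 = 1·-3 + -3·13 + 2·2 = -38
  a_6 = 1·-38 + -3·-3 + 2·13 = -3
  a_7 = 1·-3 + -3·-38 + 2·-3 = 105
  a_8 = 1·105 + -3·-3 + 2·-38 = 38
  a_9 = 1·38 + -3·105 + 2·-3 = -283
  a_10 = 1·-283 + -3·38 + 2·105 = -187
  a_11 = 1·-187 + -3·-283 + 2·38 = 738
  a_12 = 1·738 + -3·-187 + 2·-283 = 733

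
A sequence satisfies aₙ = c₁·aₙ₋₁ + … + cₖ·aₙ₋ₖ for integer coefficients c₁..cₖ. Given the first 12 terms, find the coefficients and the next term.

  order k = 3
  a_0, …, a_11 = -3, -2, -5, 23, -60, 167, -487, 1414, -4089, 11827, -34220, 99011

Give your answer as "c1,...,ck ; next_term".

  a_3 = -3·-5 + -1·-2 + -2·-3 = 23
  a_4 = -3·23 + -1·-5 + -2·-2 = -60
  a_5 = -3·-60 + -1·23 + -2·-5 = 167
  a_6 = -3·167 + -1·-60 + -2·23 = -487
  a_7 = -3·-487 + -1·167 + -2·-60 = 1414
  a_8 = -3·1414 + -1·-487 + -2·167 = -4089
  a_9 = -3·-4089 + -1·1414 + -2·-487 = 11827
  a_10 = -3·11827 + -1·-4089 + -2·1414 = -34220
  a_11 = -3·-34220 + -1·11827 + -2·-4089 = 99011
  a_12 = -3·99011 + -1·-34220 + -2·11827 = -286467

-3,-1,-2 ; -286467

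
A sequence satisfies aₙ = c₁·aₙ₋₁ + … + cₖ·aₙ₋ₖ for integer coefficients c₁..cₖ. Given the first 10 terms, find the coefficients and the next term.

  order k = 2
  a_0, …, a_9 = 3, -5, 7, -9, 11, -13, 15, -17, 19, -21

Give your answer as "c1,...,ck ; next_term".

  a_2 = -2·-5 + -1·3 = 7
  a_3 = -2·7 + -1·-5 = -9
  a_4 = -2·-9 + -1·7 = 11
  a_5 = -2·11 + -1·-9 = -13
  a_6 = -2·-13 + -1·11 = 15
  a_7 = -2·15 + -1·-13 = -17
  a_8 = -2·-17 + -1·15 = 19
  a_9 = -2·19 + -1·-17 = -21
  a_10 = -2·-21 + -1·19 = 23

-2,-1 ; 23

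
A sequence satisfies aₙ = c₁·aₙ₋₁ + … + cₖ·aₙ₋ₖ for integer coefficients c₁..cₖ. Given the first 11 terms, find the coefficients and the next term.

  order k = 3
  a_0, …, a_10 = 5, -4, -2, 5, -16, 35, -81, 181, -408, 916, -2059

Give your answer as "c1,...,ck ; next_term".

-2,1,1 ; 4626

  a_3 = -2·-2 + 1·-4 + 1·5 = 5
  a_4 = -2·5 + 1·-2 + 1·-4 = -16
  a_5 = -2·-16 + 1·5 + 1·-2 = 35
  a_6 = -2·35 + 1·-16 + 1·5 = -81
  a_7 = -2·-81 + 1·35 + 1·-16 = 181
  a_8 = -2·181 + 1·-81 + 1·35 = -408
  a_9 = -2·-408 + 1·181 + 1·-81 = 916
  a_10 = -2·916 + 1·-408 + 1·181 = -2059
  a_11 = -2·-2059 + 1·916 + 1·-408 = 4626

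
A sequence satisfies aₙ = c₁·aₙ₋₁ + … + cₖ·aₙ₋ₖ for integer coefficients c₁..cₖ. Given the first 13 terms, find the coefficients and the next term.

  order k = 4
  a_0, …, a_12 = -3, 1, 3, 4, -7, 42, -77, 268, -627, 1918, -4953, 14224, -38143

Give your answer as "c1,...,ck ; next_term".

-2,3,4,4 ; 106818

  a_4 = -2·4 + 3·3 + 4·1 + 4·-3 = -7
  a_5 = -2·-7 + 3·4 + 4·3 + 4·1 = 42
  a_6 = -2·42 + 3·-7 + 4·4 + 4·3 = -77
  a_7 = -2·-77 + 3·42 + 4·-7 + 4·4 = 268
  a_8 = -2·268 + 3·-77 + 4·42 + 4·-7 = -627
  a_9 = -2·-627 + 3·268 + 4·-77 + 4·42 = 1918
  a_10 = -2·1918 + 3·-627 + 4·268 + 4·-77 = -4953
  a_11 = -2·-4953 + 3·1918 + 4·-627 + 4·268 = 14224
  a_12 = -2·14224 + 3·-4953 + 4·1918 + 4·-627 = -38143
  a_13 = -2·-38143 + 3·14224 + 4·-4953 + 4·1918 = 106818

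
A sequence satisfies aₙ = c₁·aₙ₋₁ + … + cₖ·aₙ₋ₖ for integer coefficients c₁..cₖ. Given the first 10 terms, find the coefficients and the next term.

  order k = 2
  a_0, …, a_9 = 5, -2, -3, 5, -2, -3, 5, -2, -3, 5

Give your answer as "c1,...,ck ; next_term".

-1,-1 ; -2

  a_2 = -1·-2 + -1·5 = -3
  a_3 = -1·-3 + -1·-2 = 5
  a_4 = -1·5 + -1·-3 = -2
  a_5 = -1·-2 + -1·5 = -3
  a_6 = -1·-3 + -1·-2 = 5
  a_7 = -1·5 + -1·-3 = -2
  a_8 = -1·-2 + -1·5 = -3
  a_9 = -1·-3 + -1·-2 = 5
  a_10 = -1·5 + -1·-3 = -2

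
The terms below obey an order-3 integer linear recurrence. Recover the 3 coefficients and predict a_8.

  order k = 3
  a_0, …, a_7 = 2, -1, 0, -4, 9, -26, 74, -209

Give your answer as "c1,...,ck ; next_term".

  a_3 = -2·0 + 2·-1 + -1·2 = -4
  a_4 = -2·-4 + 2·0 + -1·-1 = 9
  a_5 = -2·9 + 2·-4 + -1·0 = -26
  a_6 = -2·-26 + 2·9 + -1·-4 = 74
  a_7 = -2·74 + 2·-26 + -1·9 = -209
  a_8 = -2·-209 + 2·74 + -1·-26 = 592

-2,2,-1 ; 592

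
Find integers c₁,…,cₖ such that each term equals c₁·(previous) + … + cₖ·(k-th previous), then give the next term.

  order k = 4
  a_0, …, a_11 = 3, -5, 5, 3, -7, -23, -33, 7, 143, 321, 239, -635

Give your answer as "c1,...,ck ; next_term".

2,-3,-1,-1 ; -2451

  a_4 = 2·3 + -3·5 + -1·-5 + -1·3 = -7
  a_5 = 2·-7 + -3·3 + -1·5 + -1·-5 = -23
  a_6 = 2·-23 + -3·-7 + -1·3 + -1·5 = -33
  a_7 = 2·-33 + -3·-23 + -1·-7 + -1·3 = 7
  a_8 = 2·7 + -3·-33 + -1·-23 + -1·-7 = 143
  a_9 = 2·143 + -3·7 + -1·-33 + -1·-23 = 321
  a_10 = 2·321 + -3·143 + -1·7 + -1·-33 = 239
  a_11 = 2·239 + -3·321 + -1·143 + -1·7 = -635
  a_12 = 2·-635 + -3·239 + -1·321 + -1·143 = -2451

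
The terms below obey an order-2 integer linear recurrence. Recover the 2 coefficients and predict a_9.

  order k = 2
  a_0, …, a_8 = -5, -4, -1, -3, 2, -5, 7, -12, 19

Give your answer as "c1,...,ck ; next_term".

-1,1 ; -31

  a_2 = -1·-4 + 1·-5 = -1
  a_3 = -1·-1 + 1·-4 = -3
  a_4 = -1·-3 + 1·-1 = 2
  a_5 = -1·2 + 1·-3 = -5
  a_6 = -1·-5 + 1·2 = 7
  a_7 = -1·7 + 1·-5 = -12
  a_8 = -1·-12 + 1·7 = 19
  a_9 = -1·19 + 1·-12 = -31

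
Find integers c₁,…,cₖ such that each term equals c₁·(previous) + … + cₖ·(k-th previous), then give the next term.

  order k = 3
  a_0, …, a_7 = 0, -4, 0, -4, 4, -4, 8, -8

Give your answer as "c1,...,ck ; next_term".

  a_3 = 0·0 + 1·-4 + -1·0 = -4
  a_4 = 0·-4 + 1·0 + -1·-4 = 4
  a_5 = 0·4 + 1·-4 + -1·0 = -4
  a_6 = 0·-4 + 1·4 + -1·-4 = 8
  a_7 = 0·8 + 1·-4 + -1·4 = -8
  a_8 = 0·-8 + 1·8 + -1·-4 = 12

0,1,-1 ; 12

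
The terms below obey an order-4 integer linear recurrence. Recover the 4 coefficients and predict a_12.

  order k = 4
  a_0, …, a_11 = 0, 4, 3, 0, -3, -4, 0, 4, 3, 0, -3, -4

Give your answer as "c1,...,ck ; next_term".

0,-1,0,-1 ; 0

  a_4 = 0·0 + -1·3 + 0·4 + -1·0 = -3
  a_5 = 0·-3 + -1·0 + 0·3 + -1·4 = -4
  a_6 = 0·-4 + -1·-3 + 0·0 + -1·3 = 0
  a_7 = 0·0 + -1·-4 + 0·-3 + -1·0 = 4
  a_8 = 0·4 + -1·0 + 0·-4 + -1·-3 = 3
  a_9 = 0·3 + -1·4 + 0·0 + -1·-4 = 0
  a_10 = 0·0 + -1·3 + 0·4 + -1·0 = -3
  a_11 = 0·-3 + -1·0 + 0·3 + -1·4 = -4
  a_12 = 0·-4 + -1·-3 + 0·0 + -1·3 = 0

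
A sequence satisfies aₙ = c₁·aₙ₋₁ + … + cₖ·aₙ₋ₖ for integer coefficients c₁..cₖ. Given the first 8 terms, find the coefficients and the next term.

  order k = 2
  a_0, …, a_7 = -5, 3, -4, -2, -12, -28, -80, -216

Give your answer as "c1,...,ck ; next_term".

  a_2 = 2·3 + 2·-5 = -4
  a_3 = 2·-4 + 2·3 = -2
  a_4 = 2·-2 + 2·-4 = -12
  a_5 = 2·-12 + 2·-2 = -28
  a_6 = 2·-28 + 2·-12 = -80
  a_7 = 2·-80 + 2·-28 = -216
  a_8 = 2·-216 + 2·-80 = -592

2,2 ; -592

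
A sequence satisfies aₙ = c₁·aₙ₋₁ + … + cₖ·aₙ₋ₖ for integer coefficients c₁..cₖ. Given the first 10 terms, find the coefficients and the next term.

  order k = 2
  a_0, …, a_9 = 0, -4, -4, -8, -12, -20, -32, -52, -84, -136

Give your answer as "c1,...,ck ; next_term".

  a_2 = 1·-4 + 1·0 = -4
  a_3 = 1·-4 + 1·-4 = -8
  a_4 = 1·-8 + 1·-4 = -12
  a_5 = 1·-12 + 1·-8 = -20
  a_6 = 1·-20 + 1·-12 = -32
  a_7 = 1·-32 + 1·-20 = -52
  a_8 = 1·-52 + 1·-32 = -84
  a_9 = 1·-84 + 1·-52 = -136
  a_10 = 1·-136 + 1·-84 = -220

1,1 ; -220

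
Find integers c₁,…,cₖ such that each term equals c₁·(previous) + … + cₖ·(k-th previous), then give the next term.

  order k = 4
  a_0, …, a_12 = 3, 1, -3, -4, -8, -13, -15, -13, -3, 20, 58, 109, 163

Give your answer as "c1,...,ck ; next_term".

  a_4 = 2·-4 + -1·-3 + 0·1 + -1·3 = -8
  a_5 = 2·-8 + -1·-4 + 0·-3 + -1·1 = -13
  a_6 = 2·-13 + -1·-8 + 0·-4 + -1·-3 = -15
  a_7 = 2·-15 + -1·-13 + 0·-8 + -1·-4 = -13
  a_8 = 2·-13 + -1·-15 + 0·-13 + -1·-8 = -3
  a_9 = 2·-3 + -1·-13 + 0·-15 + -1·-13 = 20
  a_10 = 2·20 + -1·-3 + 0·-13 + -1·-15 = 58
  a_11 = 2·58 + -1·20 + 0·-3 + -1·-13 = 109
  a_12 = 2·109 + -1·58 + 0·20 + -1·-3 = 163
  a_13 = 2·163 + -1·109 + 0·58 + -1·20 = 197

2,-1,0,-1 ; 197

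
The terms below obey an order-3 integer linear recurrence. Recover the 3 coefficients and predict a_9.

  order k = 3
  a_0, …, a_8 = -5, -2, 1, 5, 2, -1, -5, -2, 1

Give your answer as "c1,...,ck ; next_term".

  a_3 = 0·1 + 0·-2 + -1·-5 = 5
  a_4 = 0·5 + 0·1 + -1·-2 = 2
  a_5 = 0·2 + 0·5 + -1·1 = -1
  a_6 = 0·-1 + 0·2 + -1·5 = -5
  a_7 = 0·-5 + 0·-1 + -1·2 = -2
  a_8 = 0·-2 + 0·-5 + -1·-1 = 1
  a_9 = 0·1 + 0·-2 + -1·-5 = 5

0,0,-1 ; 5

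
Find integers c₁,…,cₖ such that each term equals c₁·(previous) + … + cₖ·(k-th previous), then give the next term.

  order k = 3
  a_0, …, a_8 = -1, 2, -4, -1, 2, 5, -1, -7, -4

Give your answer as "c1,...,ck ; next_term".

0,-1,-1 ; 8

  a_3 = 0·-4 + -1·2 + -1·-1 = -1
  a_4 = 0·-1 + -1·-4 + -1·2 = 2
  a_5 = 0·2 + -1·-1 + -1·-4 = 5
  a_6 = 0·5 + -1·2 + -1·-1 = -1
  a_7 = 0·-1 + -1·5 + -1·2 = -7
  a_8 = 0·-7 + -1·-1 + -1·5 = -4
  a_9 = 0·-4 + -1·-7 + -1·-1 = 8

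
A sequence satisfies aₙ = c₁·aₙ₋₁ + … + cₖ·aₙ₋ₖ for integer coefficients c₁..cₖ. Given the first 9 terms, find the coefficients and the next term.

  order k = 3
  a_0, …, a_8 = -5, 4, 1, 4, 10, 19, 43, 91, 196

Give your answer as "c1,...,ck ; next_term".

  a_3 = 1·1 + 2·4 + 1·-5 = 4
  a_4 = 1·4 + 2·1 + 1·4 = 10
  a_5 = 1·10 + 2·4 + 1·1 = 19
  a_6 = 1·19 + 2·10 + 1·4 = 43
  a_7 = 1·43 + 2·19 + 1·10 = 91
  a_8 = 1·91 + 2·43 + 1·19 = 196
  a_9 = 1·196 + 2·91 + 1·43 = 421

1,2,1 ; 421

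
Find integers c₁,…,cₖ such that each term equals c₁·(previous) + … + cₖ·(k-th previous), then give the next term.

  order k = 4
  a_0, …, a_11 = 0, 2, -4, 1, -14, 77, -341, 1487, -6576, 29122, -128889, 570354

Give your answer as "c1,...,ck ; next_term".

-4,1,-3,4 ; -2523975

  a_4 = -4·1 + 1·-4 + -3·2 + 4·0 = -14
  a_5 = -4·-14 + 1·1 + -3·-4 + 4·2 = 77
  a_6 = -4·77 + 1·-14 + -3·1 + 4·-4 = -341
  a_7 = -4·-341 + 1·77 + -3·-14 + 4·1 = 1487
  a_8 = -4·1487 + 1·-341 + -3·77 + 4·-14 = -6576
  a_9 = -4·-6576 + 1·1487 + -3·-341 + 4·77 = 29122
  a_10 = -4·29122 + 1·-6576 + -3·1487 + 4·-341 = -128889
  a_11 = -4·-128889 + 1·29122 + -3·-6576 + 4·1487 = 570354
  a_12 = -4·570354 + 1·-128889 + -3·29122 + 4·-6576 = -2523975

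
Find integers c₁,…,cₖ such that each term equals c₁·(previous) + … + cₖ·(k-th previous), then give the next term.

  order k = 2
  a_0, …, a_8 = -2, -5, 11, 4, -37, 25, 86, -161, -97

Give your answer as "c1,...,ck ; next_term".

  a_2 = -1·-5 + -3·-2 = 11
  a_3 = -1·11 + -3·-5 = 4
  a_4 = -1·4 + -3·11 = -37
  a_5 = -1·-37 + -3·4 = 25
  a_6 = -1·25 + -3·-37 = 86
  a_7 = -1·86 + -3·25 = -161
  a_8 = -1·-161 + -3·86 = -97
  a_9 = -1·-97 + -3·-161 = 580

-1,-3 ; 580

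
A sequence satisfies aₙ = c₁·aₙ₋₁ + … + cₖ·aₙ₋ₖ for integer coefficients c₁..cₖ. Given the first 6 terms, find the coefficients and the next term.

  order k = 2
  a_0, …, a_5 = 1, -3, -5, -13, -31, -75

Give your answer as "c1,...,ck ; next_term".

  a_2 = 2·-3 + 1·1 = -5
  a_3 = 2·-5 + 1·-3 = -13
  a_4 = 2·-13 + 1·-5 = -31
  a_5 = 2·-31 + 1·-13 = -75
  a_6 = 2·-75 + 1·-31 = -181

2,1 ; -181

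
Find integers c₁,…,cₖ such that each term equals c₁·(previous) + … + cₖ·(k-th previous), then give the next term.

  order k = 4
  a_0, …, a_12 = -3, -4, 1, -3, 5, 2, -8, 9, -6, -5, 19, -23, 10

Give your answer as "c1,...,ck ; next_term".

  a_4 = -1·-3 + -1·1 + 0·-4 + -1·-3 = 5
  a_5 = -1·5 + -1·-3 + 0·1 + -1·-4 = 2
  a_6 = -1·2 + -1·5 + 0·-3 + -1·1 = -8
  a_7 = -1·-8 + -1·2 + 0·5 + -1·-3 = 9
  a_8 = -1·9 + -1·-8 + 0·2 + -1·5 = -6
  a_9 = -1·-6 + -1·9 + 0·-8 + -1·2 = -5
  a_10 = -1·-5 + -1·-6 + 0·9 + -1·-8 = 19
  a_11 = -1·19 + -1·-5 + 0·-6 + -1·9 = -23
  a_12 = -1·-23 + -1·19 + 0·-5 + -1·-6 = 10
  a_13 = -1·10 + -1·-23 + 0·19 + -1·-5 = 18

-1,-1,0,-1 ; 18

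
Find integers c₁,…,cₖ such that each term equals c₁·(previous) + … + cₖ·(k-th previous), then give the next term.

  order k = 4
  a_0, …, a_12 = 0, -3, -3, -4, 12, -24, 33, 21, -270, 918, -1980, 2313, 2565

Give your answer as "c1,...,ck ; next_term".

  a_4 = -3·-4 + -3·-3 + 3·-3 + -3·0 = 12
  a_5 = -3·12 + -3·-4 + 3·-3 + -3·-3 = -24
  a_6 = -3·-24 + -3·12 + 3·-4 + -3·-3 = 33
  a_7 = -3·33 + -3·-24 + 3·12 + -3·-4 = 21
  a_8 = -3·21 + -3·33 + 3·-24 + -3·12 = -270
  a_9 = -3·-270 + -3·21 + 3·33 + -3·-24 = 918
  a_10 = -3·918 + -3·-270 + 3·21 + -3·33 = -1980
  a_11 = -3·-1980 + -3·918 + 3·-270 + -3·21 = 2313
  a_12 = -3·2313 + -3·-1980 + 3·918 + -3·-270 = 2565
  a_13 = -3·2565 + -3·2313 + 3·-1980 + -3·918 = -23328

-3,-3,3,-3 ; -23328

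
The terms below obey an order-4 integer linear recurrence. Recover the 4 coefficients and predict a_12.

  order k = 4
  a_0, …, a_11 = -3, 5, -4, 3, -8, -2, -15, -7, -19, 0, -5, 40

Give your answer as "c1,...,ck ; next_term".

0,3,-1,-3 ; 42

  a_4 = 0·3 + 3·-4 + -1·5 + -3·-3 = -8
  a_5 = 0·-8 + 3·3 + -1·-4 + -3·5 = -2
  a_6 = 0·-2 + 3·-8 + -1·3 + -3·-4 = -15
  a_7 = 0·-15 + 3·-2 + -1·-8 + -3·3 = -7
  a_8 = 0·-7 + 3·-15 + -1·-2 + -3·-8 = -19
  a_9 = 0·-19 + 3·-7 + -1·-15 + -3·-2 = 0
  a_10 = 0·0 + 3·-19 + -1·-7 + -3·-15 = -5
  a_11 = 0·-5 + 3·0 + -1·-19 + -3·-7 = 40
  a_12 = 0·40 + 3·-5 + -1·0 + -3·-19 = 42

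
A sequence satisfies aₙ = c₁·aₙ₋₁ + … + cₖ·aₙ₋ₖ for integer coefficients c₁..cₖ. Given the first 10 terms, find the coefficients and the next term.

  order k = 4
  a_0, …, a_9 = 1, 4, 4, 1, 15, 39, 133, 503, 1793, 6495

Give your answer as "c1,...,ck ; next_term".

  a_4 = 3·1 + 2·4 + 2·4 + -4·1 = 15
  a_5 = 3·15 + 2·1 + 2·4 + -4·4 = 39
  a_6 = 3·39 + 2·15 + 2·1 + -4·4 = 133
  a_7 = 3·133 + 2·39 + 2·15 + -4·1 = 503
  a_8 = 3·503 + 2·133 + 2·39 + -4·15 = 1793
  a_9 = 3·1793 + 2·503 + 2·133 + -4·39 = 6495
  a_10 = 3·6495 + 2·1793 + 2·503 + -4·133 = 23545

3,2,2,-4 ; 23545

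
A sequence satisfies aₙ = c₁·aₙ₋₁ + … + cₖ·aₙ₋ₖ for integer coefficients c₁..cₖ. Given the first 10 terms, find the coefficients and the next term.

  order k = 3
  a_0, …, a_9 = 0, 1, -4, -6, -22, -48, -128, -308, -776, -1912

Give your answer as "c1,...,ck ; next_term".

2,2,-2 ; -4760

  a_3 = 2·-4 + 2·1 + -2·0 = -6
  a_4 = 2·-6 + 2·-4 + -2·1 = -22
  a_5 = 2·-22 + 2·-6 + -2·-4 = -48
  a_6 = 2·-48 + 2·-22 + -2·-6 = -128
  a_7 = 2·-128 + 2·-48 + -2·-22 = -308
  a_8 = 2·-308 + 2·-128 + -2·-48 = -776
  a_9 = 2·-776 + 2·-308 + -2·-128 = -1912
  a_10 = 2·-1912 + 2·-776 + -2·-308 = -4760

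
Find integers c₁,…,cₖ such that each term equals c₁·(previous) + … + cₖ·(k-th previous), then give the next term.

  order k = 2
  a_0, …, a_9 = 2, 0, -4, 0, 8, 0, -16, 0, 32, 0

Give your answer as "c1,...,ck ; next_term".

  a_2 = 0·0 + -2·2 = -4
  a_3 = 0·-4 + -2·0 = 0
  a_4 = 0·0 + -2·-4 = 8
  a_5 = 0·8 + -2·0 = 0
  a_6 = 0·0 + -2·8 = -16
  a_7 = 0·-16 + -2·0 = 0
  a_8 = 0·0 + -2·-16 = 32
  a_9 = 0·32 + -2·0 = 0
  a_10 = 0·0 + -2·32 = -64

0,-2 ; -64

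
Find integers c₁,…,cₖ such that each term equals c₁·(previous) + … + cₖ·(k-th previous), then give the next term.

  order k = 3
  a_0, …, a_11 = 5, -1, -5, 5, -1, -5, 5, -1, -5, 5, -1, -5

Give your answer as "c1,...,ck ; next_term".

  a_3 = 0·-5 + 0·-1 + 1·5 = 5
  a_4 = 0·5 + 0·-5 + 1·-1 = -1
  a_5 = 0·-1 + 0·5 + 1·-5 = -5
  a_6 = 0·-5 + 0·-1 + 1·5 = 5
  a_7 = 0·5 + 0·-5 + 1·-1 = -1
  a_8 = 0·-1 + 0·5 + 1·-5 = -5
  a_9 = 0·-5 + 0·-1 + 1·5 = 5
  a_10 = 0·5 + 0·-5 + 1·-1 = -1
  a_11 = 0·-1 + 0·5 + 1·-5 = -5
  a_12 = 0·-5 + 0·-1 + 1·5 = 5

0,0,1 ; 5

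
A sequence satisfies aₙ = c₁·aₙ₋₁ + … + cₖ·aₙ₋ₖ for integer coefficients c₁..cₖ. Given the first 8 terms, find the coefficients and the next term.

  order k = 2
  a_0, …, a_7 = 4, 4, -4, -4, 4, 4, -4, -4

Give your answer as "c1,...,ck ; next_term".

  a_2 = 0·4 + -1·4 = -4
  a_3 = 0·-4 + -1·4 = -4
  a_4 = 0·-4 + -1·-4 = 4
  a_5 = 0·4 + -1·-4 = 4
  a_6 = 0·4 + -1·4 = -4
  a_7 = 0·-4 + -1·4 = -4
  a_8 = 0·-4 + -1·-4 = 4

0,-1 ; 4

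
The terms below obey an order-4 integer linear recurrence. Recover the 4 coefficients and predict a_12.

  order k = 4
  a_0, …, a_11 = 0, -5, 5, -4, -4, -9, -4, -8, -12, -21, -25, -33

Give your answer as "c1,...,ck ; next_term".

  a_4 = 1·-4 + 0·5 + 0·-5 + 1·0 = -4
  a_5 = 1·-4 + 0·-4 + 0·5 + 1·-5 = -9
  a_6 = 1·-9 + 0·-4 + 0·-4 + 1·5 = -4
  a_7 = 1·-4 + 0·-9 + 0·-4 + 1·-4 = -8
  a_8 = 1·-8 + 0·-4 + 0·-9 + 1·-4 = -12
  a_9 = 1·-12 + 0·-8 + 0·-4 + 1·-9 = -21
  a_10 = 1·-21 + 0·-12 + 0·-8 + 1·-4 = -25
  a_11 = 1·-25 + 0·-21 + 0·-12 + 1·-8 = -33
  a_12 = 1·-33 + 0·-25 + 0·-21 + 1·-12 = -45

1,0,0,1 ; -45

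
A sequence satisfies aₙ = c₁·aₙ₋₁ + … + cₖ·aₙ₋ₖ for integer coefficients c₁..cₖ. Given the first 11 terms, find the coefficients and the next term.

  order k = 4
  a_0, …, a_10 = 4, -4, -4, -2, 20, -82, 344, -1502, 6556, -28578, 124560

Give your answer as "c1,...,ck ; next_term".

  a_4 = -4·-2 + 1·-4 + -2·-4 + 2·4 = 20
  a_5 = -4·20 + 1·-2 + -2·-4 + 2·-4 = -82
  a_6 = -4·-82 + 1·20 + -2·-2 + 2·-4 = 344
  a_7 = -4·344 + 1·-82 + -2·20 + 2·-2 = -1502
  a_8 = -4·-1502 + 1·344 + -2·-82 + 2·20 = 6556
  a_9 = -4·6556 + 1·-1502 + -2·344 + 2·-82 = -28578
  a_10 = -4·-28578 + 1·6556 + -2·-1502 + 2·344 = 124560
  a_11 = -4·124560 + 1·-28578 + -2·6556 + 2·-1502 = -542934

-4,1,-2,2 ; -542934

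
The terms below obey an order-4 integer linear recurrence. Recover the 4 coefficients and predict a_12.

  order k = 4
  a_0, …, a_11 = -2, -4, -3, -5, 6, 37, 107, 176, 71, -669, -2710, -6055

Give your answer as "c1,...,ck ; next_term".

  a_4 = 3·-5 + -3·-3 + -4·-4 + 2·-2 = 6
  a_5 = 3·6 + -3·-5 + -4·-3 + 2·-4 = 37
  a_6 = 3·37 + -3·6 + -4·-5 + 2·-3 = 107
  a_7 = 3·107 + -3·37 + -4·6 + 2·-5 = 176
  a_8 = 3·176 + -3·107 + -4·37 + 2·6 = 71
  a_9 = 3·71 + -3·176 + -4·107 + 2·37 = -669
  a_10 = 3·-669 + -3·71 + -4·176 + 2·107 = -2710
  a_11 = 3·-2710 + -3·-669 + -4·71 + 2·176 = -6055
  a_12 = 3·-6055 + -3·-2710 + -4·-669 + 2·71 = -7217

3,-3,-4,2 ; -7217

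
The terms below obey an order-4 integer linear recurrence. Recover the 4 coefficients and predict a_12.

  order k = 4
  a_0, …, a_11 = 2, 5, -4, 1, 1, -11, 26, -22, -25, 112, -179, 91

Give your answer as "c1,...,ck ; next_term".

  a_4 = -2·1 + -3·-4 + -1·5 + -2·2 = 1
  a_5 = -2·1 + -3·1 + -1·-4 + -2·5 = -11
  a_6 = -2·-11 + -3·1 + -1·1 + -2·-4 = 26
  a_7 = -2·26 + -3·-11 + -1·1 + -2·1 = -22
  a_8 = -2·-22 + -3·26 + -1·-11 + -2·1 = -25
  a_9 = -2·-25 + -3·-22 + -1·26 + -2·-11 = 112
  a_10 = -2·112 + -3·-25 + -1·-22 + -2·26 = -179
  a_11 = -2·-179 + -3·112 + -1·-25 + -2·-22 = 91
  a_12 = -2·91 + -3·-179 + -1·112 + -2·-25 = 293

-2,-3,-1,-2 ; 293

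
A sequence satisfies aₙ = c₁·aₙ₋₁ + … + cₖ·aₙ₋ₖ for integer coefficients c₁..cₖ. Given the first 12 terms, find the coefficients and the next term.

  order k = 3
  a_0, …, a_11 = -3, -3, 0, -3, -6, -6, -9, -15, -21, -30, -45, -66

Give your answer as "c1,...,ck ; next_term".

1,0,1 ; -96

  a_3 = 1·0 + 0·-3 + 1·-3 = -3
  a_4 = 1·-3 + 0·0 + 1·-3 = -6
  a_5 = 1·-6 + 0·-3 + 1·0 = -6
  a_6 = 1·-6 + 0·-6 + 1·-3 = -9
  a_7 = 1·-9 + 0·-6 + 1·-6 = -15
  a_8 = 1·-15 + 0·-9 + 1·-6 = -21
  a_9 = 1·-21 + 0·-15 + 1·-9 = -30
  a_10 = 1·-30 + 0·-21 + 1·-15 = -45
  a_11 = 1·-45 + 0·-30 + 1·-21 = -66
  a_12 = 1·-66 + 0·-45 + 1·-30 = -96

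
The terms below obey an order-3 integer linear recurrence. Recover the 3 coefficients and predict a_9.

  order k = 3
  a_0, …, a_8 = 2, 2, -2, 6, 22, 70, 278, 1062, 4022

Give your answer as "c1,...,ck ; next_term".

  a_3 = 3·-2 + 2·2 + 4·2 = 6
  a_4 = 3·6 + 2·-2 + 4·2 = 22
  a_5 = 3·22 + 2·6 + 4·-2 = 70
  a_6 = 3·70 + 2·22 + 4·6 = 278
  a_7 = 3·278 + 2·70 + 4·22 = 1062
  a_8 = 3·1062 + 2·278 + 4·70 = 4022
  a_9 = 3·4022 + 2·1062 + 4·278 = 15302

3,2,4 ; 15302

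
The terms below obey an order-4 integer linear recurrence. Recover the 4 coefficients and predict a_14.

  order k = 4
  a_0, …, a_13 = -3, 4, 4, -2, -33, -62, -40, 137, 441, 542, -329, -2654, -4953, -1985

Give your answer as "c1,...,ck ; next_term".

  a_4 = 2·-2 + -2·4 + -3·4 + 3·-3 = -33
  a_5 = 2·-33 + -2·-2 + -3·4 + 3·4 = -62
  a_6 = 2·-62 + -2·-33 + -3·-2 + 3·4 = -40
  a_7 = 2·-40 + -2·-62 + -3·-33 + 3·-2 = 137
  a_8 = 2·137 + -2·-40 + -3·-62 + 3·-33 = 441
  a_9 = 2·441 + -2·137 + -3·-40 + 3·-62 = 542
  a_10 = 2·542 + -2·441 + -3·137 + 3·-40 = -329
  a_11 = 2·-329 + -2·542 + -3·441 + 3·137 = -2654
  a_12 = 2·-2654 + -2·-329 + -3·542 + 3·441 = -4953
  a_13 = 2·-4953 + -2·-2654 + -3·-329 + 3·542 = -1985
  a_14 = 2·-1985 + -2·-4953 + -3·-2654 + 3·-329 = 12911

2,-2,-3,3 ; 12911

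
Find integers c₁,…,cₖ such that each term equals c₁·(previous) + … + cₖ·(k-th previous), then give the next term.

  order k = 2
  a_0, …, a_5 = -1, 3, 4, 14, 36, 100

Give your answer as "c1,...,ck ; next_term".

  a_2 = 2·3 + 2·-1 = 4
  a_3 = 2·4 + 2·3 = 14
  a_4 = 2·14 + 2·4 = 36
  a_5 = 2·36 + 2·14 = 100
  a_6 = 2·100 + 2·36 = 272

2,2 ; 272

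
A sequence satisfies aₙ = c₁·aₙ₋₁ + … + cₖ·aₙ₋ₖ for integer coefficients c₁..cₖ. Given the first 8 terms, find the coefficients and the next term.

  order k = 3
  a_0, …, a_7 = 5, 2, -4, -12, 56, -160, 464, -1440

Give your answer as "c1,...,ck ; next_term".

  a_3 = -4·-4 + -4·2 + -4·5 = -12
  a_4 = -4·-12 + -4·-4 + -4·2 = 56
  a_5 = -4·56 + -4·-12 + -4·-4 = -160
  a_6 = -4·-160 + -4·56 + -4·-12 = 464
  a_7 = -4·464 + -4·-160 + -4·56 = -1440
  a_8 = -4·-1440 + -4·464 + -4·-160 = 4544

-4,-4,-4 ; 4544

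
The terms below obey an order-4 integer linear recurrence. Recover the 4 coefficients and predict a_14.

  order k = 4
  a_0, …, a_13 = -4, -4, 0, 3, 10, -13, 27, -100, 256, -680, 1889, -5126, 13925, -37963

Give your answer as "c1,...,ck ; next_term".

-2,1,-3,-1 ; 103340

  a_4 = -2·3 + 1·0 + -3·-4 + -1·-4 = 10
  a_5 = -2·10 + 1·3 + -3·0 + -1·-4 = -13
  a_6 = -2·-13 + 1·10 + -3·3 + -1·0 = 27
  a_7 = -2·27 + 1·-13 + -3·10 + -1·3 = -100
  a_8 = -2·-100 + 1·27 + -3·-13 + -1·10 = 256
  a_9 = -2·256 + 1·-100 + -3·27 + -1·-13 = -680
  a_10 = -2·-680 + 1·256 + -3·-100 + -1·27 = 1889
  a_11 = -2·1889 + 1·-680 + -3·256 + -1·-100 = -5126
  a_12 = -2·-5126 + 1·1889 + -3·-680 + -1·256 = 13925
  a_13 = -2·13925 + 1·-5126 + -3·1889 + -1·-680 = -37963
  a_14 = -2·-37963 + 1·13925 + -3·-5126 + -1·1889 = 103340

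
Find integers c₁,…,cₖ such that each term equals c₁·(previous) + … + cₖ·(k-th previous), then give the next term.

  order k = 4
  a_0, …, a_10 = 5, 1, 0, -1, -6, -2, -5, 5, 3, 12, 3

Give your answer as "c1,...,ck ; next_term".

0,1,-1,-1 ; 4

  a_4 = 0·-1 + 1·0 + -1·1 + -1·5 = -6
  a_5 = 0·-6 + 1·-1 + -1·0 + -1·1 = -2
  a_6 = 0·-2 + 1·-6 + -1·-1 + -1·0 = -5
  a_7 = 0·-5 + 1·-2 + -1·-6 + -1·-1 = 5
  a_8 = 0·5 + 1·-5 + -1·-2 + -1·-6 = 3
  a_9 = 0·3 + 1·5 + -1·-5 + -1·-2 = 12
  a_10 = 0·12 + 1·3 + -1·5 + -1·-5 = 3
  a_11 = 0·3 + 1·12 + -1·3 + -1·5 = 4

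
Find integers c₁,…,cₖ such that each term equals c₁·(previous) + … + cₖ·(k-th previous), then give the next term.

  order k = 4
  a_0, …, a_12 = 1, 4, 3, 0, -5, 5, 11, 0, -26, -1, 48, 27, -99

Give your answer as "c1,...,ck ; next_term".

0,-1,-1,2 ; -77

  a_4 = 0·0 + -1·3 + -1·4 + 2·1 = -5
  a_5 = 0·-5 + -1·0 + -1·3 + 2·4 = 5
  a_6 = 0·5 + -1·-5 + -1·0 + 2·3 = 11
  a_7 = 0·11 + -1·5 + -1·-5 + 2·0 = 0
  a_8 = 0·0 + -1·11 + -1·5 + 2·-5 = -26
  a_9 = 0·-26 + -1·0 + -1·11 + 2·5 = -1
  a_10 = 0·-1 + -1·-26 + -1·0 + 2·11 = 48
  a_11 = 0·48 + -1·-1 + -1·-26 + 2·0 = 27
  a_12 = 0·27 + -1·48 + -1·-1 + 2·-26 = -99
  a_13 = 0·-99 + -1·27 + -1·48 + 2·-1 = -77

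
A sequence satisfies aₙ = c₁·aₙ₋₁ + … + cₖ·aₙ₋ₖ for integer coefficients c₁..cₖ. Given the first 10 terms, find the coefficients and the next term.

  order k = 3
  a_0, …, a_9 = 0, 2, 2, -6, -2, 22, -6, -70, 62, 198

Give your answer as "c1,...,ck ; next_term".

0,-3,2 ; -326

  a_3 = 0·2 + -3·2 + 2·0 = -6
  a_4 = 0·-6 + -3·2 + 2·2 = -2
  a_5 = 0·-2 + -3·-6 + 2·2 = 22
  a_6 = 0·22 + -3·-2 + 2·-6 = -6
  a_7 = 0·-6 + -3·22 + 2·-2 = -70
  a_8 = 0·-70 + -3·-6 + 2·22 = 62
  a_9 = 0·62 + -3·-70 + 2·-6 = 198
  a_10 = 0·198 + -3·62 + 2·-70 = -326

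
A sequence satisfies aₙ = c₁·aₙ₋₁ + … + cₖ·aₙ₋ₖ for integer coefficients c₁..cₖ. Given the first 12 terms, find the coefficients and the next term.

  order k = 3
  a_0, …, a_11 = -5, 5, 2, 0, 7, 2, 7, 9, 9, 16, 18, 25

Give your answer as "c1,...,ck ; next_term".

  a_3 = 0·2 + 1·5 + 1·-5 = 0
  a_4 = 0·0 + 1·2 + 1·5 = 7
  a_5 = 0·7 + 1·0 + 1·2 = 2
  a_6 = 0·2 + 1·7 + 1·0 = 7
  a_7 = 0·7 + 1·2 + 1·7 = 9
  a_8 = 0·9 + 1·7 + 1·2 = 9
  a_9 = 0·9 + 1·9 + 1·7 = 16
  a_10 = 0·16 + 1·9 + 1·9 = 18
  a_11 = 0·18 + 1·16 + 1·9 = 25
  a_12 = 0·25 + 1·18 + 1·16 = 34

0,1,1 ; 34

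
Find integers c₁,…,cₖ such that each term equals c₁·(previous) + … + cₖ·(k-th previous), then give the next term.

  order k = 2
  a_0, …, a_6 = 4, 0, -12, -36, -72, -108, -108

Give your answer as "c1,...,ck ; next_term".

  a_2 = 3·0 + -3·4 = -12
  a_3 = 3·-12 + -3·0 = -36
  a_4 = 3·-36 + -3·-12 = -72
  a_5 = 3·-72 + -3·-36 = -108
  a_6 = 3·-108 + -3·-72 = -108
  a_7 = 3·-108 + -3·-108 = 0

3,-3 ; 0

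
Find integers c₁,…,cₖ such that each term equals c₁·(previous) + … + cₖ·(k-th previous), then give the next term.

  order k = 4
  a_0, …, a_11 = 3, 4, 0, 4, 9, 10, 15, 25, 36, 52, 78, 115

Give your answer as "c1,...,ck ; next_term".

2,-1,1,-1 ; 168

  a_4 = 2·4 + -1·0 + 1·4 + -1·3 = 9
  a_5 = 2·9 + -1·4 + 1·0 + -1·4 = 10
  a_6 = 2·10 + -1·9 + 1·4 + -1·0 = 15
  a_7 = 2·15 + -1·10 + 1·9 + -1·4 = 25
  a_8 = 2·25 + -1·15 + 1·10 + -1·9 = 36
  a_9 = 2·36 + -1·25 + 1·15 + -1·10 = 52
  a_10 = 2·52 + -1·36 + 1·25 + -1·15 = 78
  a_11 = 2·78 + -1·52 + 1·36 + -1·25 = 115
  a_12 = 2·115 + -1·78 + 1·52 + -1·36 = 168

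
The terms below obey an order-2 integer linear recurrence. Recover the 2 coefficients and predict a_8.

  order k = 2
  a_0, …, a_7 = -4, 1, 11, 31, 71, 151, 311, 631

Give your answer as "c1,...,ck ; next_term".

3,-2 ; 1271

  a_2 = 3·1 + -2·-4 = 11
  a_3 = 3·11 + -2·1 = 31
  a_4 = 3·31 + -2·11 = 71
  a_5 = 3·71 + -2·31 = 151
  a_6 = 3·151 + -2·71 = 311
  a_7 = 3·311 + -2·151 = 631
  a_8 = 3·631 + -2·311 = 1271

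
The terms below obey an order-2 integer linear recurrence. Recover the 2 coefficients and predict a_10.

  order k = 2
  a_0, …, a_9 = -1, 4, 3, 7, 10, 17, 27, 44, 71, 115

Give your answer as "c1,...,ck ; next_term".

  a_2 = 1·4 + 1·-1 = 3
  a_3 = 1·3 + 1·4 = 7
  a_4 = 1·7 + 1·3 = 10
  a_5 = 1·10 + 1·7 = 17
  a_6 = 1·17 + 1·10 = 27
  a_7 = 1·27 + 1·17 = 44
  a_8 = 1·44 + 1·27 = 71
  a_9 = 1·71 + 1·44 = 115
  a_10 = 1·115 + 1·71 = 186

1,1 ; 186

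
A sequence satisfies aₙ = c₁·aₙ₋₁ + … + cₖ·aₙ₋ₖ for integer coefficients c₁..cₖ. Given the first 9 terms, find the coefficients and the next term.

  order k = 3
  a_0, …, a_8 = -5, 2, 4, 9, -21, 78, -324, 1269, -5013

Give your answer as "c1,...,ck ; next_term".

-3,3,-3 ; 19818

  a_3 = -3·4 + 3·2 + -3·-5 = 9
  a_4 = -3·9 + 3·4 + -3·2 = -21
  a_5 = -3·-21 + 3·9 + -3·4 = 78
  a_6 = -3·78 + 3·-21 + -3·9 = -324
  a_7 = -3·-324 + 3·78 + -3·-21 = 1269
  a_8 = -3·1269 + 3·-324 + -3·78 = -5013
  a_9 = -3·-5013 + 3·1269 + -3·-324 = 19818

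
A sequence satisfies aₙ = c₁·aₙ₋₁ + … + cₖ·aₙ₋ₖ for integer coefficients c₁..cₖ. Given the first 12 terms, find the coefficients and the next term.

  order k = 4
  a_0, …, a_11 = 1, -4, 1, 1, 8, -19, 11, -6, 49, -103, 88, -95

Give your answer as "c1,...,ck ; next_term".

  a_4 = -1·1 + -1·1 + -2·-4 + 2·1 = 8
  a_5 = -1·8 + -1·1 + -2·1 + 2·-4 = -19
  a_6 = -1·-19 + -1·8 + -2·1 + 2·1 = 11
  a_7 = -1·11 + -1·-19 + -2·8 + 2·1 = -6
  a_8 = -1·-6 + -1·11 + -2·-19 + 2·8 = 49
  a_9 = -1·49 + -1·-6 + -2·11 + 2·-19 = -103
  a_10 = -1·-103 + -1·49 + -2·-6 + 2·11 = 88
  a_11 = -1·88 + -1·-103 + -2·49 + 2·-6 = -95
  a_12 = -1·-95 + -1·88 + -2·-103 + 2·49 = 311

-1,-1,-2,2 ; 311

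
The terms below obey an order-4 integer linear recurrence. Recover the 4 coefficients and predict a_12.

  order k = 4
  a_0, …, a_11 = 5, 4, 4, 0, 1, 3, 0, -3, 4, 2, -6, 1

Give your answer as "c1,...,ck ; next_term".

  a_4 = -1·0 + -1·4 + 0·4 + 1·5 = 1
  a_5 = -1·1 + -1·0 + 0·4 + 1·4 = 3
  a_6 = -1·3 + -1·1 + 0·0 + 1·4 = 0
  a_7 = -1·0 + -1·3 + 0·1 + 1·0 = -3
  a_8 = -1·-3 + -1·0 + 0·3 + 1·1 = 4
  a_9 = -1·4 + -1·-3 + 0·0 + 1·3 = 2
  a_10 = -1·2 + -1·4 + 0·-3 + 1·0 = -6
  a_11 = -1·-6 + -1·2 + 0·4 + 1·-3 = 1
  a_12 = -1·1 + -1·-6 + 0·2 + 1·4 = 9

-1,-1,0,1 ; 9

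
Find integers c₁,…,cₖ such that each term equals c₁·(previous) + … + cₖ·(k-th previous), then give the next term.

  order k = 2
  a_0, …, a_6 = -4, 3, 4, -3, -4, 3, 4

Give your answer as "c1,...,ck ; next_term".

0,-1 ; -3

  a_2 = 0·3 + -1·-4 = 4
  a_3 = 0·4 + -1·3 = -3
  a_4 = 0·-3 + -1·4 = -4
  a_5 = 0·-4 + -1·-3 = 3
  a_6 = 0·3 + -1·-4 = 4
  a_7 = 0·4 + -1·3 = -3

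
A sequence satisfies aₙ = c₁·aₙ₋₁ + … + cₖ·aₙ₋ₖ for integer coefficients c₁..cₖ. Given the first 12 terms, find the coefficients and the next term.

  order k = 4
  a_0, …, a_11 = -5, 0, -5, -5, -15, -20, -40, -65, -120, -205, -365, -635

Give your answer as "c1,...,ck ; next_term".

1,1,0,1 ; -1120

  a_4 = 1·-5 + 1·-5 + 0·0 + 1·-5 = -15
  a_5 = 1·-15 + 1·-5 + 0·-5 + 1·0 = -20
  a_6 = 1·-20 + 1·-15 + 0·-5 + 1·-5 = -40
  a_7 = 1·-40 + 1·-20 + 0·-15 + 1·-5 = -65
  a_8 = 1·-65 + 1·-40 + 0·-20 + 1·-15 = -120
  a_9 = 1·-120 + 1·-65 + 0·-40 + 1·-20 = -205
  a_10 = 1·-205 + 1·-120 + 0·-65 + 1·-40 = -365
  a_11 = 1·-365 + 1·-205 + 0·-120 + 1·-65 = -635
  a_12 = 1·-635 + 1·-365 + 0·-205 + 1·-120 = -1120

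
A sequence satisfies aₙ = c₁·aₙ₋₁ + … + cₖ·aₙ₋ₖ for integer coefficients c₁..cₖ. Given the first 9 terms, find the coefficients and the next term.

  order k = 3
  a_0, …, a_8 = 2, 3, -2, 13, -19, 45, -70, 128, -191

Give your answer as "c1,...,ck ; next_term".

-2,1,3 ; 300

  a_3 = -2·-2 + 1·3 + 3·2 = 13
  a_4 = -2·13 + 1·-2 + 3·3 = -19
  a_5 = -2·-19 + 1·13 + 3·-2 = 45
  a_6 = -2·45 + 1·-19 + 3·13 = -70
  a_7 = -2·-70 + 1·45 + 3·-19 = 128
  a_8 = -2·128 + 1·-70 + 3·45 = -191
  a_9 = -2·-191 + 1·128 + 3·-70 = 300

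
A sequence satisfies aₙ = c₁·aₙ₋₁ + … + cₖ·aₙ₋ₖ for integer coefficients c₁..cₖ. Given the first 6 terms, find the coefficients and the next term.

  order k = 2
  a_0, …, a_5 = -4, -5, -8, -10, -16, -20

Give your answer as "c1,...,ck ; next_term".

  a_2 = 0·-5 + 2·-4 = -8
  a_3 = 0·-8 + 2·-5 = -10
  a_4 = 0·-10 + 2·-8 = -16
  a_5 = 0·-16 + 2·-10 = -20
  a_6 = 0·-20 + 2·-16 = -32

0,2 ; -32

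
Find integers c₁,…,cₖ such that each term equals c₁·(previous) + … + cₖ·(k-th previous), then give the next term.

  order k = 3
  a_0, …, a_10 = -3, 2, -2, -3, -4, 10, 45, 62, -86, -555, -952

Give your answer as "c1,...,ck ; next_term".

2,-4,-3 ; 574

  a_3 = 2·-2 + -4·2 + -3·-3 = -3
  a_4 = 2·-3 + -4·-2 + -3·2 = -4
  a_5 = 2·-4 + -4·-3 + -3·-2 = 10
  a_6 = 2·10 + -4·-4 + -3·-3 = 45
  a_7 = 2·45 + -4·10 + -3·-4 = 62
  a_8 = 2·62 + -4·45 + -3·10 = -86
  a_9 = 2·-86 + -4·62 + -3·45 = -555
  a_10 = 2·-555 + -4·-86 + -3·62 = -952
  a_11 = 2·-952 + -4·-555 + -3·-86 = 574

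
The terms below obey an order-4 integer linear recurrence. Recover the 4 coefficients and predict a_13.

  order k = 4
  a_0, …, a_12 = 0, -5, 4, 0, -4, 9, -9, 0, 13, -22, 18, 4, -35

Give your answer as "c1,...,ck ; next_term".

  a_4 = -1·0 + -1·4 + 0·-5 + -1·0 = -4
  a_5 = -1·-4 + -1·0 + 0·4 + -1·-5 = 9
  a_6 = -1·9 + -1·-4 + 0·0 + -1·4 = -9
  a_7 = -1·-9 + -1·9 + 0·-4 + -1·0 = 0
  a_8 = -1·0 + -1·-9 + 0·9 + -1·-4 = 13
  a_9 = -1·13 + -1·0 + 0·-9 + -1·9 = -22
  a_10 = -1·-22 + -1·13 + 0·0 + -1·-9 = 18
  a_11 = -1·18 + -1·-22 + 0·13 + -1·0 = 4
  a_12 = -1·4 + -1·18 + 0·-22 + -1·13 = -35
  a_13 = -1·-35 + -1·4 + 0·18 + -1·-22 = 53

-1,-1,0,-1 ; 53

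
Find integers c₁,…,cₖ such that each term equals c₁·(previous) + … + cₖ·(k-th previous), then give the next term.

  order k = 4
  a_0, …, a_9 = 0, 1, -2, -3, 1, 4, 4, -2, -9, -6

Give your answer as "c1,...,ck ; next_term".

  a_4 = 0·-3 + -1·-2 + -1·1 + -1·0 = 1
  a_5 = 0·1 + -1·-3 + -1·-2 + -1·1 = 4
  a_6 = 0·4 + -1·1 + -1·-3 + -1·-2 = 4
  a_7 = 0·4 + -1·4 + -1·1 + -1·-3 = -2
  a_8 = 0·-2 + -1·4 + -1·4 + -1·1 = -9
  a_9 = 0·-9 + -1·-2 + -1·4 + -1·4 = -6
  a_10 = 0·-6 + -1·-9 + -1·-2 + -1·4 = 7

0,-1,-1,-1 ; 7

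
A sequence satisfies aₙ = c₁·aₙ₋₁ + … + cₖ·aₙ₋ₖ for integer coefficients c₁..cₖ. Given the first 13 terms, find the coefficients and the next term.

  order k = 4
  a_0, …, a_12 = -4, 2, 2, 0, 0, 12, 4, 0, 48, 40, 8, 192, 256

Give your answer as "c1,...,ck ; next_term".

  a_4 = 0·0 + 0·2 + 4·2 + 2·-4 = 0
  a_5 = 0·0 + 0·0 + 4·2 + 2·2 = 12
  a_6 = 0·12 + 0·0 + 4·0 + 2·2 = 4
  a_7 = 0·4 + 0·12 + 4·0 + 2·0 = 0
  a_8 = 0·0 + 0·4 + 4·12 + 2·0 = 48
  a_9 = 0·48 + 0·0 + 4·4 + 2·12 = 40
  a_10 = 0·40 + 0·48 + 4·0 + 2·4 = 8
  a_11 = 0·8 + 0·40 + 4·48 + 2·0 = 192
  a_12 = 0·192 + 0·8 + 4·40 + 2·48 = 256
  a_13 = 0·256 + 0·192 + 4·8 + 2·40 = 112

0,0,4,2 ; 112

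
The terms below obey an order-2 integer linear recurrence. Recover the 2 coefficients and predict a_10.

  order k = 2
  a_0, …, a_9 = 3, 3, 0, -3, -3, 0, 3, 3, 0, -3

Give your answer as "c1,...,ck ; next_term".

1,-1 ; -3

  a_2 = 1·3 + -1·3 = 0
  a_3 = 1·0 + -1·3 = -3
  a_4 = 1·-3 + -1·0 = -3
  a_5 = 1·-3 + -1·-3 = 0
  a_6 = 1·0 + -1·-3 = 3
  a_7 = 1·3 + -1·0 = 3
  a_8 = 1·3 + -1·3 = 0
  a_9 = 1·0 + -1·3 = -3
  a_10 = 1·-3 + -1·0 = -3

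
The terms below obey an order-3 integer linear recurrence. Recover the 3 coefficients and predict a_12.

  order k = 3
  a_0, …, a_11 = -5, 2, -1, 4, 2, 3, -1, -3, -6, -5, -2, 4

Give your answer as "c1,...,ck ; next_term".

1,0,-1 ; 9

  a_3 = 1·-1 + 0·2 + -1·-5 = 4
  a_4 = 1·4 + 0·-1 + -1·2 = 2
  a_5 = 1·2 + 0·4 + -1·-1 = 3
  a_6 = 1·3 + 0·2 + -1·4 = -1
  a_7 = 1·-1 + 0·3 + -1·2 = -3
  a_8 = 1·-3 + 0·-1 + -1·3 = -6
  a_9 = 1·-6 + 0·-3 + -1·-1 = -5
  a_10 = 1·-5 + 0·-6 + -1·-3 = -2
  a_11 = 1·-2 + 0·-5 + -1·-6 = 4
  a_12 = 1·4 + 0·-2 + -1·-5 = 9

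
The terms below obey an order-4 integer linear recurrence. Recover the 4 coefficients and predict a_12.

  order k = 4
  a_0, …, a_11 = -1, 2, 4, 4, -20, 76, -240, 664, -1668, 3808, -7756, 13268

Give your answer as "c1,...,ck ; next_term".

-4,-3,3,-2 ; -15044

  a_4 = -4·4 + -3·4 + 3·2 + -2·-1 = -20
  a_5 = -4·-20 + -3·4 + 3·4 + -2·2 = 76
  a_6 = -4·76 + -3·-20 + 3·4 + -2·4 = -240
  a_7 = -4·-240 + -3·76 + 3·-20 + -2·4 = 664
  a_8 = -4·664 + -3·-240 + 3·76 + -2·-20 = -1668
  a_9 = -4·-1668 + -3·664 + 3·-240 + -2·76 = 3808
  a_10 = -4·3808 + -3·-1668 + 3·664 + -2·-240 = -7756
  a_11 = -4·-7756 + -3·3808 + 3·-1668 + -2·664 = 13268
  a_12 = -4·13268 + -3·-7756 + 3·3808 + -2·-1668 = -15044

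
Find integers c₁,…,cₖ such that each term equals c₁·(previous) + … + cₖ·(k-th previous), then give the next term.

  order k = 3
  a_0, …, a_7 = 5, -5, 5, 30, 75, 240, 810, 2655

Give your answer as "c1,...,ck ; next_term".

3,0,3 ; 8685

  a_3 = 3·5 + 0·-5 + 3·5 = 30
  a_4 = 3·30 + 0·5 + 3·-5 = 75
  a_5 = 3·75 + 0·30 + 3·5 = 240
  a_6 = 3·240 + 0·75 + 3·30 = 810
  a_7 = 3·810 + 0·240 + 3·75 = 2655
  a_8 = 3·2655 + 0·810 + 3·240 = 8685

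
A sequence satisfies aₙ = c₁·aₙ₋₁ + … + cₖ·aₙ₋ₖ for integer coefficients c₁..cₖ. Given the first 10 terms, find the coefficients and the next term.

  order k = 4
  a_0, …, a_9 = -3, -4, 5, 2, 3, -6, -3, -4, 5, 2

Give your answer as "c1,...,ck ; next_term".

  a_4 = 1·2 + 0·5 + -1·-4 + 1·-3 = 3
  a_5 = 1·3 + 0·2 + -1·5 + 1·-4 = -6
  a_6 = 1·-6 + 0·3 + -1·2 + 1·5 = -3
  a_7 = 1·-3 + 0·-6 + -1·3 + 1·2 = -4
  a_8 = 1·-4 + 0·-3 + -1·-6 + 1·3 = 5
  a_9 = 1·5 + 0·-4 + -1·-3 + 1·-6 = 2
  a_10 = 1·2 + 0·5 + -1·-4 + 1·-3 = 3

1,0,-1,1 ; 3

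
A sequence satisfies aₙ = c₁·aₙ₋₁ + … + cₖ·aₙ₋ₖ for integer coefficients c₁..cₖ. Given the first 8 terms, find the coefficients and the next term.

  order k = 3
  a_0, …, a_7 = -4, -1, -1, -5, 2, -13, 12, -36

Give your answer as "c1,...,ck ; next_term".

  a_3 = -1·-1 + 2·-1 + 1·-4 = -5
  a_4 = -1·-5 + 2·-1 + 1·-1 = 2
  a_5 = -1·2 + 2·-5 + 1·-1 = -13
  a_6 = -1·-13 + 2·2 + 1·-5 = 12
  a_7 = -1·12 + 2·-13 + 1·2 = -36
  a_8 = -1·-36 + 2·12 + 1·-13 = 47

-1,2,1 ; 47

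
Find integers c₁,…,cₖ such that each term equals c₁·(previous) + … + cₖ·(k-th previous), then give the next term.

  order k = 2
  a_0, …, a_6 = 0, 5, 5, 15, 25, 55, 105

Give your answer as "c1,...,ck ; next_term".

1,2 ; 215

  a_2 = 1·5 + 2·0 = 5
  a_3 = 1·5 + 2·5 = 15
  a_4 = 1·15 + 2·5 = 25
  a_5 = 1·25 + 2·15 = 55
  a_6 = 1·55 + 2·25 = 105
  a_7 = 1·105 + 2·55 = 215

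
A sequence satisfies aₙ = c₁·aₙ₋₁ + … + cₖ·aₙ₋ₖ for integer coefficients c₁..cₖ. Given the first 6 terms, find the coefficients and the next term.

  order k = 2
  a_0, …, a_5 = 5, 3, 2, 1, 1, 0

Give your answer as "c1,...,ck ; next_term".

  a_2 = -1·3 + 1·5 = 2
  a_3 = -1·2 + 1·3 = 1
  a_4 = -1·1 + 1·2 = 1
  a_5 = -1·1 + 1·1 = 0
  a_6 = -1·0 + 1·1 = 1

-1,1 ; 1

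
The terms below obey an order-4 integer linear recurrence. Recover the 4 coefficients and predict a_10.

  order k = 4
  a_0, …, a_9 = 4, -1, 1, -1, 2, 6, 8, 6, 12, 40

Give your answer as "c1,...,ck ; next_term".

2,-2,2,2 ; 84

  a_4 = 2·-1 + -2·1 + 2·-1 + 2·4 = 2
  a_5 = 2·2 + -2·-1 + 2·1 + 2·-1 = 6
  a_6 = 2·6 + -2·2 + 2·-1 + 2·1 = 8
  a_7 = 2·8 + -2·6 + 2·2 + 2·-1 = 6
  a_8 = 2·6 + -2·8 + 2·6 + 2·2 = 12
  a_9 = 2·12 + -2·6 + 2·8 + 2·6 = 40
  a_10 = 2·40 + -2·12 + 2·6 + 2·8 = 84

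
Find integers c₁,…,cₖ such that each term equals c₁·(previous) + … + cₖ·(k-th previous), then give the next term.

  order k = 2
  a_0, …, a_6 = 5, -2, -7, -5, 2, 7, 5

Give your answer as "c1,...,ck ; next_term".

1,-1 ; -2

  a_2 = 1·-2 + -1·5 = -7
  a_3 = 1·-7 + -1·-2 = -5
  a_4 = 1·-5 + -1·-7 = 2
  a_5 = 1·2 + -1·-5 = 7
  a_6 = 1·7 + -1·2 = 5
  a_7 = 1·5 + -1·7 = -2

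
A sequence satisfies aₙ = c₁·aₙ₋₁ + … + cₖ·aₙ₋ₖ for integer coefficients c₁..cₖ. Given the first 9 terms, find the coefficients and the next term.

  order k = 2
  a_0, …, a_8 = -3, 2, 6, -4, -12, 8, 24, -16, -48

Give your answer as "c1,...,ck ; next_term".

0,-2 ; 32

  a_2 = 0·2 + -2·-3 = 6
  a_3 = 0·6 + -2·2 = -4
  a_4 = 0·-4 + -2·6 = -12
  a_5 = 0·-12 + -2·-4 = 8
  a_6 = 0·8 + -2·-12 = 24
  a_7 = 0·24 + -2·8 = -16
  a_8 = 0·-16 + -2·24 = -48
  a_9 = 0·-48 + -2·-16 = 32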